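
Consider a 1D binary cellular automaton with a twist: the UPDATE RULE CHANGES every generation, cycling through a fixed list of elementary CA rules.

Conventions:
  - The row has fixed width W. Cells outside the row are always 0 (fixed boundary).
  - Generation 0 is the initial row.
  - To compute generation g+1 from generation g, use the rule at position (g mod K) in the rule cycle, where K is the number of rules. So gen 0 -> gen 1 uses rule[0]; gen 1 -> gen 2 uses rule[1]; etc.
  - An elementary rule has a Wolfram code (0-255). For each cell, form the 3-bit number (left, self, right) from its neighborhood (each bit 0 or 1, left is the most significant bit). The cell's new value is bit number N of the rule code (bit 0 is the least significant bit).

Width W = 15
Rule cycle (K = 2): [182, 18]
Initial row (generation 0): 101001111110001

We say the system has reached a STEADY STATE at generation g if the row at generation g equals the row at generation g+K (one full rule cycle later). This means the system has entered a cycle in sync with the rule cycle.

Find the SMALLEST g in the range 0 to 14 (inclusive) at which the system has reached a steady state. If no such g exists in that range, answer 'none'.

Gen 0: 101001111110001
Gen 1 (rule 182): 111110111101011
Gen 2 (rule 18): 000000000000000
Gen 3 (rule 182): 000000000000000
Gen 4 (rule 18): 000000000000000
Gen 5 (rule 182): 000000000000000
Gen 6 (rule 18): 000000000000000
Gen 7 (rule 182): 000000000000000
Gen 8 (rule 18): 000000000000000
Gen 9 (rule 182): 000000000000000
Gen 10 (rule 18): 000000000000000
Gen 11 (rule 182): 000000000000000
Gen 12 (rule 18): 000000000000000
Gen 13 (rule 182): 000000000000000
Gen 14 (rule 18): 000000000000000
Gen 15 (rule 182): 000000000000000
Gen 16 (rule 18): 000000000000000

Answer: 2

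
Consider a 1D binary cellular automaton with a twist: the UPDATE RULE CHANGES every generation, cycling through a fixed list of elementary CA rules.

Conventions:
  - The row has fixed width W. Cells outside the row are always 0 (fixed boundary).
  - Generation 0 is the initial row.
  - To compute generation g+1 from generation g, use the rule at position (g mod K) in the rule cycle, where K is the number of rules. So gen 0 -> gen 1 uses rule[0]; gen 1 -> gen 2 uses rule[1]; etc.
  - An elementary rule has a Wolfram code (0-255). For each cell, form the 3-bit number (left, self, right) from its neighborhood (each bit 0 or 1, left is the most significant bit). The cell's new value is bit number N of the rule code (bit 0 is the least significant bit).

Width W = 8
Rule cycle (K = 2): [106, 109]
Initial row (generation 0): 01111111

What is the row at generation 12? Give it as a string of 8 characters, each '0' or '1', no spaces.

Answer: 10111010

Derivation:
Gen 0: 01111111
Gen 1 (rule 106): 11000001
Gen 2 (rule 109): 11011101
Gen 3 (rule 106): 11110110
Gen 4 (rule 109): 10011110
Gen 5 (rule 106): 00110010
Gen 6 (rule 109): 10110010
Gen 7 (rule 106): 01110100
Gen 8 (rule 109): 01011101
Gen 9 (rule 106): 10110110
Gen 10 (rule 109): 11111110
Gen 11 (rule 106): 10000010
Gen 12 (rule 109): 10111010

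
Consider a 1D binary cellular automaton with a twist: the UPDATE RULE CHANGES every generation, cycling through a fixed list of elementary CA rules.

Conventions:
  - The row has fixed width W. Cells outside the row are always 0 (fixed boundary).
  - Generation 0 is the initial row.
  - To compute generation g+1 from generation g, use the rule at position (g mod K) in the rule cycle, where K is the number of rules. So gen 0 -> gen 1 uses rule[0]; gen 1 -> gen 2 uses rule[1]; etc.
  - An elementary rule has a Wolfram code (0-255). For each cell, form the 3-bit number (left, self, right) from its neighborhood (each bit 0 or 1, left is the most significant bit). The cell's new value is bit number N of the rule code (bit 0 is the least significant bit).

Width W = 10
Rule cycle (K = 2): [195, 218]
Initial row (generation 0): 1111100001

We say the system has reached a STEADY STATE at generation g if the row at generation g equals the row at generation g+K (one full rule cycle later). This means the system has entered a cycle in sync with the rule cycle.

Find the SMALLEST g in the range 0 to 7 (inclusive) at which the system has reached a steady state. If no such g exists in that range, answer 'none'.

Gen 0: 1111100001
Gen 1 (rule 195): 0111101110
Gen 2 (rule 218): 1111101111
Gen 3 (rule 195): 0111100111
Gen 4 (rule 218): 1111111111
Gen 5 (rule 195): 0111111111
Gen 6 (rule 218): 1111111111
Gen 7 (rule 195): 0111111111
Gen 8 (rule 218): 1111111111
Gen 9 (rule 195): 0111111111

Answer: 4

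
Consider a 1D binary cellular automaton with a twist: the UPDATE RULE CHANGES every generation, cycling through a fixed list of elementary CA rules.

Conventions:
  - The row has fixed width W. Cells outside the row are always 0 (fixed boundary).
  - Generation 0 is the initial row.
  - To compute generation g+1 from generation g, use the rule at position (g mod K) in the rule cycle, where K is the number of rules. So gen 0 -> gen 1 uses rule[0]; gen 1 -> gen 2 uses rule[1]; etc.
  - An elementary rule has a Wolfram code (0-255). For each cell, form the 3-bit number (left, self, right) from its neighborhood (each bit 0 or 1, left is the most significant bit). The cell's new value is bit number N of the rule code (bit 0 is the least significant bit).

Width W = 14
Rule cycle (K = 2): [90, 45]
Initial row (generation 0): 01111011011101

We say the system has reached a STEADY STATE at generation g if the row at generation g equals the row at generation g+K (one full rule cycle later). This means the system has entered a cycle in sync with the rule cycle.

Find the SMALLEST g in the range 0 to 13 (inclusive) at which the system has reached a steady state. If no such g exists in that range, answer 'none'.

Gen 0: 01111011011101
Gen 1 (rule 90): 11001011010100
Gen 2 (rule 45): 10001110111101
Gen 3 (rule 90): 01011010100100
Gen 4 (rule 45): 01110111100101
Gen 5 (rule 90): 11010100111000
Gen 6 (rule 45): 10111100100011
Gen 7 (rule 90): 00100111010111
Gen 8 (rule 45): 10100100111100
Gen 9 (rule 90): 00011011100110
Gen 10 (rule 45): 11010110000100
Gen 11 (rule 90): 11000111001010
Gen 12 (rule 45): 10010100001110
Gen 13 (rule 90): 01100010011011
Gen 14 (rule 45): 01001010010110
Gen 15 (rule 90): 10110001100111

Answer: none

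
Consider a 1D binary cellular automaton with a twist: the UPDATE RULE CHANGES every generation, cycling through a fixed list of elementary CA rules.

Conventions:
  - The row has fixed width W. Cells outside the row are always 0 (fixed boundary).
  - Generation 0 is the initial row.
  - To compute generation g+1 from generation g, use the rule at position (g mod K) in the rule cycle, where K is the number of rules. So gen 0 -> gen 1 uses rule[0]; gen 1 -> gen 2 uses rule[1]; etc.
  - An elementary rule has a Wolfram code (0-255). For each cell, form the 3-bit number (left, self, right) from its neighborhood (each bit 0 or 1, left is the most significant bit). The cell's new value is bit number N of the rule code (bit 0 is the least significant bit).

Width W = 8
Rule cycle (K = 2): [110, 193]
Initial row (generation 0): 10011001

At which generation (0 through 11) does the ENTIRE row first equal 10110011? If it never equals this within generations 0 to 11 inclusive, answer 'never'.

Gen 0: 10011001
Gen 1 (rule 110): 10111011
Gen 2 (rule 193): 00011001
Gen 3 (rule 110): 00111011
Gen 4 (rule 193): 10011001
Gen 5 (rule 110): 10111011
Gen 6 (rule 193): 00011001
Gen 7 (rule 110): 00111011
Gen 8 (rule 193): 10011001
Gen 9 (rule 110): 10111011
Gen 10 (rule 193): 00011001
Gen 11 (rule 110): 00111011

Answer: never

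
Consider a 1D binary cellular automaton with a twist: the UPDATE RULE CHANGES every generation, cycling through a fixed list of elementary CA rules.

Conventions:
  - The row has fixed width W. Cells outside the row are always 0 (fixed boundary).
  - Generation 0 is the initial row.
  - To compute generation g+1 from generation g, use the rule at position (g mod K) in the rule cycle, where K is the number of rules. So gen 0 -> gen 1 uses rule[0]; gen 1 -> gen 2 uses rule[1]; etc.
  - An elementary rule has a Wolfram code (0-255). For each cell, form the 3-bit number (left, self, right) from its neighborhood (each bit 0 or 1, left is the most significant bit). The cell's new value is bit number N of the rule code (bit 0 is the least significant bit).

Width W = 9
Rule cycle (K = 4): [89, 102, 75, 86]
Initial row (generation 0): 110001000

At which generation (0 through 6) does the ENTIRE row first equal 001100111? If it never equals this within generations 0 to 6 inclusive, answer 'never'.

Gen 0: 110001000
Gen 1 (rule 89): 111100111
Gen 2 (rule 102): 000101001
Gen 3 (rule 75): 111000010
Gen 4 (rule 86): 001100111
Gen 5 (rule 89): 101110101
Gen 6 (rule 102): 110011111

Answer: 4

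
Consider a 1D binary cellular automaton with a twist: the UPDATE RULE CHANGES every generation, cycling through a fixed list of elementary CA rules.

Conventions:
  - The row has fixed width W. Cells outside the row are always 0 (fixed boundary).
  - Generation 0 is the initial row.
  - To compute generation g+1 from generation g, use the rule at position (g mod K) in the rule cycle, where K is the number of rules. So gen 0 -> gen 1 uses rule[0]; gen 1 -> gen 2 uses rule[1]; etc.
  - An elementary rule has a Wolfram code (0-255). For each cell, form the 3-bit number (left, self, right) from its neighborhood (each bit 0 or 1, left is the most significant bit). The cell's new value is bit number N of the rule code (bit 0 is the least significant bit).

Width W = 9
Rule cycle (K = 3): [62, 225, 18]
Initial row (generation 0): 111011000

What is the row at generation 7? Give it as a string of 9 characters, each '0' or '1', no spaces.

Gen 0: 111011000
Gen 1 (rule 62): 100110100
Gen 2 (rule 225): 000011001
Gen 3 (rule 18): 000100110
Gen 4 (rule 62): 001111101
Gen 5 (rule 225): 100111110
Gen 6 (rule 18): 011000001
Gen 7 (rule 62): 110100011

Answer: 110100011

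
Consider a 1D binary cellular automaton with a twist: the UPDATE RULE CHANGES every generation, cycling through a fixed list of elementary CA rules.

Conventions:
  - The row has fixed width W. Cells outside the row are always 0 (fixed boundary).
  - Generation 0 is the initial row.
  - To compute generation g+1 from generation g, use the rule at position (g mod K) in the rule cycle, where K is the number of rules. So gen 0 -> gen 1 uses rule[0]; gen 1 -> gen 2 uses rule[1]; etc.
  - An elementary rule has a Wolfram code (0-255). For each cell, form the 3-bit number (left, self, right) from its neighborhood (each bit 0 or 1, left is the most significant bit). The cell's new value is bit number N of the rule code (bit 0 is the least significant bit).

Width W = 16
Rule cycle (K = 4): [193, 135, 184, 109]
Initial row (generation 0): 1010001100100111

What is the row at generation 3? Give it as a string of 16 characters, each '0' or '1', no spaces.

Gen 0: 1010001100100111
Gen 1 (rule 193): 0000100100000011
Gen 2 (rule 135): 1111101101111100
Gen 3 (rule 184): 1111011011111010

Answer: 1111011011111010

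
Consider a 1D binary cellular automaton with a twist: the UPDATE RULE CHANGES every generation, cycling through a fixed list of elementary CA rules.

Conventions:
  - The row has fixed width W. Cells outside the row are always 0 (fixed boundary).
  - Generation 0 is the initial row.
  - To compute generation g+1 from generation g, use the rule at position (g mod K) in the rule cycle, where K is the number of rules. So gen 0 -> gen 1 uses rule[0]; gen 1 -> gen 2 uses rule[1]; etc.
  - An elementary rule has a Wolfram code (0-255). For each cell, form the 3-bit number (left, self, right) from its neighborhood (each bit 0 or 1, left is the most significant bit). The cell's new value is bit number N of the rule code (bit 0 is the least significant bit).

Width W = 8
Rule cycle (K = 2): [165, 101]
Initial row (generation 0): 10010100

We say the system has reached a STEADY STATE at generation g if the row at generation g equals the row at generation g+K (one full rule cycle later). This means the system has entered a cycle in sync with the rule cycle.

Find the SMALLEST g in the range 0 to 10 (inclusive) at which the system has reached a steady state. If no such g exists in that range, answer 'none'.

Answer: 6

Derivation:
Gen 0: 10010100
Gen 1 (rule 165): 10011101
Gen 2 (rule 101): 10000111
Gen 3 (rule 165): 10110010
Gen 4 (rule 101): 11010010
Gen 5 (rule 165): 00110010
Gen 6 (rule 101): 10010010
Gen 7 (rule 165): 10010010
Gen 8 (rule 101): 10010010
Gen 9 (rule 165): 10010010
Gen 10 (rule 101): 10010010
Gen 11 (rule 165): 10010010
Gen 12 (rule 101): 10010010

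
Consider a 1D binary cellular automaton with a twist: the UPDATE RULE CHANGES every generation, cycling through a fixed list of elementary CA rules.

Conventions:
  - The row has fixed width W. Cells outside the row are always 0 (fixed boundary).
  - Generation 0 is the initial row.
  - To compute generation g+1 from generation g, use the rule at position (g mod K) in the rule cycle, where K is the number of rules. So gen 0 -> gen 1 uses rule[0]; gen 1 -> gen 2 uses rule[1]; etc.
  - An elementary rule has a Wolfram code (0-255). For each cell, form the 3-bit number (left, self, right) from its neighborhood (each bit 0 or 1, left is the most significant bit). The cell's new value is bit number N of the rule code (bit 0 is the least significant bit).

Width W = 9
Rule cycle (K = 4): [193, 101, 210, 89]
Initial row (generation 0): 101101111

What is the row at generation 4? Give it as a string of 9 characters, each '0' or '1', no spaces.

Gen 0: 101101111
Gen 1 (rule 193): 000100111
Gen 2 (rule 101): 110100001
Gen 3 (rule 210): 010010010
Gen 4 (rule 89): 001001001

Answer: 001001001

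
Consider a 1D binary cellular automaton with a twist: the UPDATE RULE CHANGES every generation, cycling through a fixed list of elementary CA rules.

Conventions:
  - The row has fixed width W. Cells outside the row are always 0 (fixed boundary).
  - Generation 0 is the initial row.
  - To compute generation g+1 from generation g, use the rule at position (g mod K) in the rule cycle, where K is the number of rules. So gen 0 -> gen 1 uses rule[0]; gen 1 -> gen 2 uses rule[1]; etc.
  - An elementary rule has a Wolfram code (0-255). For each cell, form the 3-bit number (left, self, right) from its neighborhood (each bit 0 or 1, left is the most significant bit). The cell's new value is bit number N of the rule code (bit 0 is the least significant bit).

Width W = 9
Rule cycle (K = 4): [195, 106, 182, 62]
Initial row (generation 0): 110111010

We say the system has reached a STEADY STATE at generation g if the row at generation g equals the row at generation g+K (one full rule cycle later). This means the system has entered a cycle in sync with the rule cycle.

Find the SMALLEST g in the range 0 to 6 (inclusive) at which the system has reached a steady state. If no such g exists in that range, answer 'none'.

Gen 0: 110111010
Gen 1 (rule 195): 010011000
Gen 2 (rule 106): 100111000
Gen 3 (rule 182): 111010100
Gen 4 (rule 62): 100111110
Gen 5 (rule 195): 001011110
Gen 6 (rule 106): 010110010
Gen 7 (rule 182): 111001111
Gen 8 (rule 62): 100111000
Gen 9 (rule 195): 001011011
Gen 10 (rule 106): 010111111

Answer: none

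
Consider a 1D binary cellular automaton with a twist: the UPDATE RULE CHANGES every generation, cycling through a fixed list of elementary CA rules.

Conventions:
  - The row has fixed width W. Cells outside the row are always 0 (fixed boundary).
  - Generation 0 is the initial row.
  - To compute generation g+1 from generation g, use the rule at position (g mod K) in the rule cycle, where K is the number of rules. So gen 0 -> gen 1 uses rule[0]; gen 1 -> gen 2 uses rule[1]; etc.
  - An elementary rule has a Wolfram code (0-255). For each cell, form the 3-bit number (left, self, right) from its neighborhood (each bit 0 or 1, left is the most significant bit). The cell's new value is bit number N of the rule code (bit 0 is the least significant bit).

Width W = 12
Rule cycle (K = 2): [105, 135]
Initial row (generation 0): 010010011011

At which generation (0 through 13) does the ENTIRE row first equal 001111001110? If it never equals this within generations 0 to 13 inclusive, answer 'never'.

Gen 0: 010010011011
Gen 1 (rule 105): 000000011111
Gen 2 (rule 135): 111111101110
Gen 3 (rule 105): 100000111010
Gen 4 (rule 135): 101111010010
Gen 5 (rule 105): 011001100000
Gen 6 (rule 135): 100010001111
Gen 7 (rule 105): 001000101001
Gen 8 (rule 135): 111011101011
Gen 9 (rule 105): 101110110111
Gen 10 (rule 135): 100100000010
Gen 11 (rule 105): 000001111000
Gen 12 (rule 135): 111110110011
Gen 13 (rule 105): 100011110011

Answer: never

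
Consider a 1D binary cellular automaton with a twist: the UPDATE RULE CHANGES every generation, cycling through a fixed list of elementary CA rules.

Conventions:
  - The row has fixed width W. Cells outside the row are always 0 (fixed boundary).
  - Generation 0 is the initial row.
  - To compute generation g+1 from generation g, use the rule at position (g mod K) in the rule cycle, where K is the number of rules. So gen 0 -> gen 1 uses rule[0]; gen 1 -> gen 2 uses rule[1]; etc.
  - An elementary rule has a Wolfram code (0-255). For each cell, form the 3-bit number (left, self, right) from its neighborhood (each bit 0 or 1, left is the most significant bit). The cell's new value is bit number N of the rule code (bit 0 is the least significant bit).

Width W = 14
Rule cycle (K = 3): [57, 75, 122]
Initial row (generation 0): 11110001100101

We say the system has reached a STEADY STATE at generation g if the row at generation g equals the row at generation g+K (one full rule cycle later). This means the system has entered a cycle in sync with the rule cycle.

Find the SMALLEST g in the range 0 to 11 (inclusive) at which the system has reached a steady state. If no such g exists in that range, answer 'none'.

Answer: none

Derivation:
Gen 0: 11110001100101
Gen 1 (rule 57): 10001101010010
Gen 2 (rule 75): 00111100000100
Gen 3 (rule 122): 01100110001010
Gen 4 (rule 57): 01010101100101
Gen 5 (rule 75): 10000001101000
Gen 6 (rule 122): 01000011110100
Gen 7 (rule 57): 00111010001011
Gen 8 (rule 75): 11101000110011
Gen 9 (rule 122): 10110101111111
Gen 10 (rule 57): 01101011000000
Gen 11 (rule 75): 11100011011111
Gen 12 (rule 122): 10110111110001
Gen 13 (rule 57): 01101100001100
Gen 14 (rule 75): 11101101111101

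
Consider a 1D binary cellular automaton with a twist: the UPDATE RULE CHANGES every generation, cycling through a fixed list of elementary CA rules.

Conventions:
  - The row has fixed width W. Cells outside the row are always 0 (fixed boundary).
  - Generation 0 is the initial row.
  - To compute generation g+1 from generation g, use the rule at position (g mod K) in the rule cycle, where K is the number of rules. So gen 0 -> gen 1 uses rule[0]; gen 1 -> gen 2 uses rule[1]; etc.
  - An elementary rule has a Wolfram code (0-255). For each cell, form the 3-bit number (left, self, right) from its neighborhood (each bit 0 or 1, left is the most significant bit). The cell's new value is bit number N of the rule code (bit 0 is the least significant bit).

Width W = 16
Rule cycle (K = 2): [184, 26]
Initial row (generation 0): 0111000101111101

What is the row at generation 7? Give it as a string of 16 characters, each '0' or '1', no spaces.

Gen 0: 0111000101111101
Gen 1 (rule 184): 0110100011111010
Gen 2 (rule 26): 1100010110000001
Gen 3 (rule 184): 1010001101000000
Gen 4 (rule 26): 0001011000100000
Gen 5 (rule 184): 0000110100010000
Gen 6 (rule 26): 0001100010101000
Gen 7 (rule 184): 0001010001010100

Answer: 0001010001010100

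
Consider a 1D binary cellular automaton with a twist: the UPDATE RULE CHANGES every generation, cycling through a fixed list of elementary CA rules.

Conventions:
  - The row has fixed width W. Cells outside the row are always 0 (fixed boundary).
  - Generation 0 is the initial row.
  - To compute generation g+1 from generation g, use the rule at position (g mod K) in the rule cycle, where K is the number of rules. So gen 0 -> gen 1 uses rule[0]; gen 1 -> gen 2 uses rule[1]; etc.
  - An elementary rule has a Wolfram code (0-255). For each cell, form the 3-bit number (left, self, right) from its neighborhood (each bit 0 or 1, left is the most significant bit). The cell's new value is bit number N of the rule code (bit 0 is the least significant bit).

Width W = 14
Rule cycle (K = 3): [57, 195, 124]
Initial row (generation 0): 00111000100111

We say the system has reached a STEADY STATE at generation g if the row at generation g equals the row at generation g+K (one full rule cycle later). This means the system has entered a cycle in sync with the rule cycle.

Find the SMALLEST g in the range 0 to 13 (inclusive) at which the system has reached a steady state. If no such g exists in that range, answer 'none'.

Answer: none

Derivation:
Gen 0: 00111000100111
Gen 1 (rule 57): 10100110010100
Gen 2 (rule 195): 00001010100001
Gen 3 (rule 124): 00001111110001
Gen 4 (rule 57): 11101000001100
Gen 5 (rule 195): 01100011110101
Gen 6 (rule 124): 01110010011111
Gen 7 (rule 57): 01001001010000
Gen 8 (rule 195): 10010010000111
Gen 9 (rule 124): 11011011000101
Gen 10 (rule 57): 10110110110010
Gen 11 (rule 195): 00010010010100
Gen 12 (rule 124): 00011011011110
Gen 13 (rule 57): 11010110110001
Gen 14 (rule 195): 01000010010110
Gen 15 (rule 124): 01100011011111
Gen 16 (rule 57): 01011010110000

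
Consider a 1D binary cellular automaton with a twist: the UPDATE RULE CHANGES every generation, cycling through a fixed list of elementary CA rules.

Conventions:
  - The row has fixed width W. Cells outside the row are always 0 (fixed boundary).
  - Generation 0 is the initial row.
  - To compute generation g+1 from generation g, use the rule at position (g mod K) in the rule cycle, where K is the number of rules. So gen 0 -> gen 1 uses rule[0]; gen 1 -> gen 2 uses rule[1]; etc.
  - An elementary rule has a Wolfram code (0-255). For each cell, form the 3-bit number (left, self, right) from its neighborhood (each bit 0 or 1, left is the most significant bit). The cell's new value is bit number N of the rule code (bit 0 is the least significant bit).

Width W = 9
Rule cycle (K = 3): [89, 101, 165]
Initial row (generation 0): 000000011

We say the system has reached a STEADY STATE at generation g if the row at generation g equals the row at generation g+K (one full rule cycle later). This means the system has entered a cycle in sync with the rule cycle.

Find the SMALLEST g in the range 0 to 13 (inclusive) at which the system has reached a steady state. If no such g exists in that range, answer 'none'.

Gen 0: 000000011
Gen 1 (rule 89): 111111011
Gen 2 (rule 101): 000001101
Gen 3 (rule 165): 111100011
Gen 4 (rule 89): 100111011
Gen 5 (rule 101): 100001101
Gen 6 (rule 165): 101100011
Gen 7 (rule 89): 001111011
Gen 8 (rule 101): 100001101
Gen 9 (rule 165): 101100011
Gen 10 (rule 89): 001111011
Gen 11 (rule 101): 100001101
Gen 12 (rule 165): 101100011
Gen 13 (rule 89): 001111011
Gen 14 (rule 101): 100001101
Gen 15 (rule 165): 101100011
Gen 16 (rule 89): 001111011

Answer: 5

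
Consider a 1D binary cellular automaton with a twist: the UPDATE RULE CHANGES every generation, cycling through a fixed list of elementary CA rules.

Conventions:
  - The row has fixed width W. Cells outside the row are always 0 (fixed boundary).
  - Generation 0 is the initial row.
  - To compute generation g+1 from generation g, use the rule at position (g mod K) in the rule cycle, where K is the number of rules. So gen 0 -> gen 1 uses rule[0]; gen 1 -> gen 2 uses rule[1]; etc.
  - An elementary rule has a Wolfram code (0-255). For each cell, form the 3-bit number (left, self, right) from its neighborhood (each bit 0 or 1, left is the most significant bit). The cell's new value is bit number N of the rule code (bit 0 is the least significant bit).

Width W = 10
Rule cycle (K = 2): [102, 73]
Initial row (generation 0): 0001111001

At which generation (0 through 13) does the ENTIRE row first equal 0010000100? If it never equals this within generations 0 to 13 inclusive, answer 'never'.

Gen 0: 0001111001
Gen 1 (rule 102): 0010001011
Gen 2 (rule 73): 1000100011
Gen 3 (rule 102): 1001100101
Gen 4 (rule 73): 0001100000
Gen 5 (rule 102): 0010100000
Gen 6 (rule 73): 1000001111
Gen 7 (rule 102): 1000010001
Gen 8 (rule 73): 0011000100
Gen 9 (rule 102): 0101001100
Gen 10 (rule 73): 0000001101
Gen 11 (rule 102): 0000010111
Gen 12 (rule 73): 1111000101
Gen 13 (rule 102): 0001001111

Answer: never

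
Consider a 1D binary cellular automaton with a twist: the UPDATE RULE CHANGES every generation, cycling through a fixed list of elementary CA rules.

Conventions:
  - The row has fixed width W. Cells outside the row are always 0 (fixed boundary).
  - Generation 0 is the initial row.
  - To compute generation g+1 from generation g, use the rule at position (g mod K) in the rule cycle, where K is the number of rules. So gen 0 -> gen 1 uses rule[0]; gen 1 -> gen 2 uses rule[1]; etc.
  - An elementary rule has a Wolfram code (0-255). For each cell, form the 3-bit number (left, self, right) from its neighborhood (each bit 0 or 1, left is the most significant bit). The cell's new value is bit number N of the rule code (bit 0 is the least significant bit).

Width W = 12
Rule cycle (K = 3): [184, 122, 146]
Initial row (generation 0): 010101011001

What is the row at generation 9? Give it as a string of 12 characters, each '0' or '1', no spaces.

Gen 0: 010101011001
Gen 1 (rule 184): 001010110100
Gen 2 (rule 122): 010101111010
Gen 3 (rule 146): 100000110001
Gen 4 (rule 184): 010000101000
Gen 5 (rule 122): 101001010100
Gen 6 (rule 146): 000110000010
Gen 7 (rule 184): 000101000001
Gen 8 (rule 122): 001010100010
Gen 9 (rule 146): 010000010101

Answer: 010000010101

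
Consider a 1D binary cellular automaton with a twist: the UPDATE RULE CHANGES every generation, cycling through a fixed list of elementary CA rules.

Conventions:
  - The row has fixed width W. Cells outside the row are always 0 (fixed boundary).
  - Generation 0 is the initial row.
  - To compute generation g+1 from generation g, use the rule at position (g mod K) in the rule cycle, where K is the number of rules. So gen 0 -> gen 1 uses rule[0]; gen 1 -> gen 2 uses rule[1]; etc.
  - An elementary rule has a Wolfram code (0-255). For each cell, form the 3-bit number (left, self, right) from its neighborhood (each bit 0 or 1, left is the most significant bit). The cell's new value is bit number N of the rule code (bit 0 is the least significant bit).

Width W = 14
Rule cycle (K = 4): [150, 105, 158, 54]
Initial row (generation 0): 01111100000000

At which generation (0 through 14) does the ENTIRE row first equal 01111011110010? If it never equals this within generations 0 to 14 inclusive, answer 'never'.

Answer: 7

Derivation:
Gen 0: 01111100000000
Gen 1 (rule 150): 10111010000000
Gen 2 (rule 105): 01101100111111
Gen 3 (rule 158): 11001011111110
Gen 4 (rule 54): 00111100000001
Gen 5 (rule 150): 01011010000011
Gen 6 (rule 105): 00111100111011
Gen 7 (rule 158): 01111011110010
Gen 8 (rule 54): 10000100001111
Gen 9 (rule 150): 11001110010110
Gen 10 (rule 105): 11001010001110
Gen 11 (rule 158): 10111011011101
Gen 12 (rule 54): 11000100100011
Gen 13 (rule 150): 00101111110100
Gen 14 (rule 105): 10011000011001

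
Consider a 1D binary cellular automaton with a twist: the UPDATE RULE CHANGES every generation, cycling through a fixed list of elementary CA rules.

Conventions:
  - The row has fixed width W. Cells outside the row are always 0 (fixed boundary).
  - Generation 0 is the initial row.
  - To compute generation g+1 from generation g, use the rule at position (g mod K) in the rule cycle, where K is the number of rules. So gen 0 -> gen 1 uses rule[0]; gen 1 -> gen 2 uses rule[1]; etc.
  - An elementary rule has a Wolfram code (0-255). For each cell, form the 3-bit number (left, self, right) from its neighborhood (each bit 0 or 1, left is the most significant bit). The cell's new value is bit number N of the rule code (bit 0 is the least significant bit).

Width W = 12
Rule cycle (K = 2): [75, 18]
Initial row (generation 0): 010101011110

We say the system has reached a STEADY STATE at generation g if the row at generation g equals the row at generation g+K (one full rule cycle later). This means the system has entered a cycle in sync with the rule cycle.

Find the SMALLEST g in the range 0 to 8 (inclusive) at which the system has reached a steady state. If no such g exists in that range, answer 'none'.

Gen 0: 010101011110
Gen 1 (rule 75): 100000010010
Gen 2 (rule 18): 010000101101
Gen 3 (rule 75): 100111001100
Gen 4 (rule 18): 011000110010
Gen 5 (rule 75): 111011110100
Gen 6 (rule 18): 000000000010
Gen 7 (rule 75): 111111111100
Gen 8 (rule 18): 000000000010
Gen 9 (rule 75): 111111111100
Gen 10 (rule 18): 000000000010

Answer: 6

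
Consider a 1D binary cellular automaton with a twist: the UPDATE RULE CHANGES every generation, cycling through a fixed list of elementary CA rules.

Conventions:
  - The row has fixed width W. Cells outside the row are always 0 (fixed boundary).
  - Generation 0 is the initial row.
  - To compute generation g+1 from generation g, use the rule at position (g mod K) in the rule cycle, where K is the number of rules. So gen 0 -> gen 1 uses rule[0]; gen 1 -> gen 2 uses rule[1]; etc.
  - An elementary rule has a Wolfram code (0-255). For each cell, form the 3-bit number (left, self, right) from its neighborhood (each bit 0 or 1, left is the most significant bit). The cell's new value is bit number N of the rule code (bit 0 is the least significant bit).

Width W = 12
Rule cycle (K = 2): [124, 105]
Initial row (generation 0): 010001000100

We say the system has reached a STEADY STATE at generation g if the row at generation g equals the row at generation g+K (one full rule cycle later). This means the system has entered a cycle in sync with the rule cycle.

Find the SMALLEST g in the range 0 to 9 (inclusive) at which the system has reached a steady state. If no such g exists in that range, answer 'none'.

Gen 0: 010001000100
Gen 1 (rule 124): 011001100110
Gen 2 (rule 105): 011001100110
Gen 3 (rule 124): 011101110111
Gen 4 (rule 105): 010111011101
Gen 5 (rule 124): 011101110111
Gen 6 (rule 105): 010111011101
Gen 7 (rule 124): 011101110111
Gen 8 (rule 105): 010111011101
Gen 9 (rule 124): 011101110111
Gen 10 (rule 105): 010111011101
Gen 11 (rule 124): 011101110111

Answer: 3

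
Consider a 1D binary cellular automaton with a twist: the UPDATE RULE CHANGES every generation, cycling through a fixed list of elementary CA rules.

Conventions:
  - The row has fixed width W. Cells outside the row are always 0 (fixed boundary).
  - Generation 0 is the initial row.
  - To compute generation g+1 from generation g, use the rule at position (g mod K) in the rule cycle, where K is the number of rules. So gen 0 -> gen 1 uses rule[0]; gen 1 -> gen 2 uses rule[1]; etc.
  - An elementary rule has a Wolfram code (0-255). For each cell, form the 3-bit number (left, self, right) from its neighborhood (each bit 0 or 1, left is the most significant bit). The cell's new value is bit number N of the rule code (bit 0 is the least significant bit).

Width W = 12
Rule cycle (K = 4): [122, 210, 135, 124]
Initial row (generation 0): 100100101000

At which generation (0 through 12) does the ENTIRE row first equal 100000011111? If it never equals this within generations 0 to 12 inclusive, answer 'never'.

Answer: 5

Derivation:
Gen 0: 100100101000
Gen 1 (rule 122): 011011010100
Gen 2 (rule 210): 101001000010
Gen 3 (rule 135): 101011011110
Gen 4 (rule 124): 111111110011
Gen 5 (rule 122): 100000011111
Gen 6 (rule 210): 010000101111
Gen 7 (rule 135): 110111100110
Gen 8 (rule 124): 111100110111
Gen 9 (rule 122): 100111111101
Gen 10 (rule 210): 011011111100
Gen 11 (rule 135): 100001111001
Gen 12 (rule 124): 110001001101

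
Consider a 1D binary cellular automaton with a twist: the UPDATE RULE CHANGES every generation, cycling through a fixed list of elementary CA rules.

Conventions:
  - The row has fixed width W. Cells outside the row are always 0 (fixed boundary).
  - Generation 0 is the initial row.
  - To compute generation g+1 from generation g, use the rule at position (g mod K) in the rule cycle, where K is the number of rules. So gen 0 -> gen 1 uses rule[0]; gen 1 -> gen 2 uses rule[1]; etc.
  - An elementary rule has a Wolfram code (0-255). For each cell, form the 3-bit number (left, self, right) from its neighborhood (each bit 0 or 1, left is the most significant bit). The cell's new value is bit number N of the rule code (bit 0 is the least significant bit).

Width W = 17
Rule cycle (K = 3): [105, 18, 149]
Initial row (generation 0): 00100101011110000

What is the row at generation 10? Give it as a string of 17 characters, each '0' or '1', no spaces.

Answer: 00110001010100001

Derivation:
Gen 0: 00100101011110000
Gen 1 (rule 105): 10000010110010111
Gen 2 (rule 18): 01000100001100000
Gen 3 (rule 149): 01110111100011111
Gen 4 (rule 105): 01011100101010001
Gen 5 (rule 18): 10000011000001010
Gen 6 (rule 149): 11111000111101011
Gen 7 (rule 105): 10001010100110111
Gen 8 (rule 18): 01010000011000000
Gen 9 (rule 149): 01011111000111111
Gen 10 (rule 105): 00110001010100001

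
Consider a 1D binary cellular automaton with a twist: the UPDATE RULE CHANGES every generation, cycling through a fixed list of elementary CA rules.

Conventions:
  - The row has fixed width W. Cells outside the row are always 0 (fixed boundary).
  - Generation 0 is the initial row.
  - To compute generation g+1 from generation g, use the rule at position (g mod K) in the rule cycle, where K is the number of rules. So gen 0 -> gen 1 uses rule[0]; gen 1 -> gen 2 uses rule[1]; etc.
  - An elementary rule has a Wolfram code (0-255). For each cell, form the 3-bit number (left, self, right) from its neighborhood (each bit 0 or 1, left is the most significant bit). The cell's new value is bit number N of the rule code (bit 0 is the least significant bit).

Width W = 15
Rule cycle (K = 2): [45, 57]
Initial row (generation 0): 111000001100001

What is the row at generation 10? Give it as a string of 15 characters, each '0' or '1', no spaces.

Answer: 001001010010100

Derivation:
Gen 0: 111000001100001
Gen 1 (rule 45): 100011101001101
Gen 2 (rule 57): 011010010101010
Gen 3 (rule 45): 010110011111110
Gen 4 (rule 57): 001101010000001
Gen 5 (rule 45): 101011110111101
Gen 6 (rule 57): 010110001100010
Gen 7 (rule 45): 011100101001010
Gen 8 (rule 57): 010010010100101
Gen 9 (rule 45): 010010011100111
Gen 10 (rule 57): 001001010010100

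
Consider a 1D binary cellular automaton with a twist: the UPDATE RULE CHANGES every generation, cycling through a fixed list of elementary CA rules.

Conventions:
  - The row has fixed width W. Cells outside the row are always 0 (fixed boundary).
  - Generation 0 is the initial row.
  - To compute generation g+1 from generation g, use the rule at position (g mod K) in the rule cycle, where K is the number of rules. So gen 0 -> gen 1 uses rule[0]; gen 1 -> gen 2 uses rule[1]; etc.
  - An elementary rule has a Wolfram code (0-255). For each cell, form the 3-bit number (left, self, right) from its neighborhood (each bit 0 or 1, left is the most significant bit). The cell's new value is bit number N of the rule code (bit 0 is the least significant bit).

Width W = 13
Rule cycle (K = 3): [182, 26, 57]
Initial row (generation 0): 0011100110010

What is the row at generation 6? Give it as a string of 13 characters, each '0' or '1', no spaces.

Gen 0: 0011100110010
Gen 1 (rule 182): 0101011001111
Gen 2 (rule 26): 1000010111000
Gen 3 (rule 57): 0111001100111
Gen 4 (rule 182): 1010110011010
Gen 5 (rule 26): 0000101110001
Gen 6 (rule 57): 1110011001100

Answer: 1110011001100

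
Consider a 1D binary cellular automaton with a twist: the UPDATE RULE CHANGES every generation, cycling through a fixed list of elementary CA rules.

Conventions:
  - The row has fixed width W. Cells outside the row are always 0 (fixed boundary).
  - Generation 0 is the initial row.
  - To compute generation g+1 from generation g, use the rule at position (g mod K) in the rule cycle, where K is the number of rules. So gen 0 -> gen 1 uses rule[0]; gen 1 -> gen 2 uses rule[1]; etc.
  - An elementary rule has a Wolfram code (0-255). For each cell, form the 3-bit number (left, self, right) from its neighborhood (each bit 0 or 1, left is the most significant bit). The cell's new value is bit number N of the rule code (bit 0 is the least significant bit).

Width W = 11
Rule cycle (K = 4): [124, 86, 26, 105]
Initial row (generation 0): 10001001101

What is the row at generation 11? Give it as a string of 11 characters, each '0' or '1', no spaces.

Answer: 01010110110

Derivation:
Gen 0: 10001001101
Gen 1 (rule 124): 11001101111
Gen 2 (rule 86): 01110100001
Gen 3 (rule 26): 11000010010
Gen 4 (rule 105): 11011000000
Gen 5 (rule 124): 11111100000
Gen 6 (rule 86): 00000110000
Gen 7 (rule 26): 00001101000
Gen 8 (rule 105): 11101110011
Gen 9 (rule 124): 10111011011
Gen 10 (rule 86): 10001001001
Gen 11 (rule 26): 01010110110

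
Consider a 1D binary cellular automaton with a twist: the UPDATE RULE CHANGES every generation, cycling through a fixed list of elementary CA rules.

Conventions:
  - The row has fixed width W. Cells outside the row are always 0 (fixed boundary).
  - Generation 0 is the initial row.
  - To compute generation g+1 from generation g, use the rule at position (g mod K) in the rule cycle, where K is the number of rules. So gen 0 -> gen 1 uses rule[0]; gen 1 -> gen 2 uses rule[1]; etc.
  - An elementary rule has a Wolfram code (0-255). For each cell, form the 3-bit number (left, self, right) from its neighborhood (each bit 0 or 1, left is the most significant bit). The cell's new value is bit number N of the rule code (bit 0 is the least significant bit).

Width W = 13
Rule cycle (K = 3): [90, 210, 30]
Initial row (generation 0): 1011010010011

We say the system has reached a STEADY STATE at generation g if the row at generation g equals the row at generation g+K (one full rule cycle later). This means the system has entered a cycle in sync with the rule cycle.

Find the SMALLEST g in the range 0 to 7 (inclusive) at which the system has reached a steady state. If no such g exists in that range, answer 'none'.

Gen 0: 1011010010011
Gen 1 (rule 90): 0011001101111
Gen 2 (rule 210): 0101110100111
Gen 3 (rule 30): 1101000111100
Gen 4 (rule 90): 1100101100110
Gen 5 (rule 210): 0111000111011
Gen 6 (rule 30): 1100101100010
Gen 7 (rule 90): 1111001110101
Gen 8 (rule 210): 0111110110000
Gen 9 (rule 30): 1100000101000
Gen 10 (rule 90): 1110001000100

Answer: none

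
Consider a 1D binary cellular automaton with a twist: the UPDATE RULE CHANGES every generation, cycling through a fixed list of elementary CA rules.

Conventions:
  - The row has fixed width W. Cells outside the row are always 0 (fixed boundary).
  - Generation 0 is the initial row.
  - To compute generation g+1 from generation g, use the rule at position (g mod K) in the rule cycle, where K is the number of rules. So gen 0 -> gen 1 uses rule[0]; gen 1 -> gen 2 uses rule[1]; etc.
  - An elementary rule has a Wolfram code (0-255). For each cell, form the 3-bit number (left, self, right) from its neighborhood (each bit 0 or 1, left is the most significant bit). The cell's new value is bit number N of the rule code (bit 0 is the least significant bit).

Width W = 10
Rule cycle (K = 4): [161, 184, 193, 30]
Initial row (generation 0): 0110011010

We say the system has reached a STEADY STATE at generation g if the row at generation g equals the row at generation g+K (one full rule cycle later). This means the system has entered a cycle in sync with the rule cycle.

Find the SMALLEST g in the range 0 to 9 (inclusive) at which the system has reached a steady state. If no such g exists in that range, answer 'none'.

Gen 0: 0110011010
Gen 1 (rule 161): 0000000100
Gen 2 (rule 184): 0000000010
Gen 3 (rule 193): 1111111000
Gen 4 (rule 30): 1000000100
Gen 5 (rule 161): 0011110001
Gen 6 (rule 184): 0011101000
Gen 7 (rule 193): 1001100011
Gen 8 (rule 30): 1111010110
Gen 9 (rule 161): 0110101000
Gen 10 (rule 184): 0101010100
Gen 11 (rule 193): 0000000001
Gen 12 (rule 30): 0000000011
Gen 13 (rule 161): 1111111000

Answer: none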